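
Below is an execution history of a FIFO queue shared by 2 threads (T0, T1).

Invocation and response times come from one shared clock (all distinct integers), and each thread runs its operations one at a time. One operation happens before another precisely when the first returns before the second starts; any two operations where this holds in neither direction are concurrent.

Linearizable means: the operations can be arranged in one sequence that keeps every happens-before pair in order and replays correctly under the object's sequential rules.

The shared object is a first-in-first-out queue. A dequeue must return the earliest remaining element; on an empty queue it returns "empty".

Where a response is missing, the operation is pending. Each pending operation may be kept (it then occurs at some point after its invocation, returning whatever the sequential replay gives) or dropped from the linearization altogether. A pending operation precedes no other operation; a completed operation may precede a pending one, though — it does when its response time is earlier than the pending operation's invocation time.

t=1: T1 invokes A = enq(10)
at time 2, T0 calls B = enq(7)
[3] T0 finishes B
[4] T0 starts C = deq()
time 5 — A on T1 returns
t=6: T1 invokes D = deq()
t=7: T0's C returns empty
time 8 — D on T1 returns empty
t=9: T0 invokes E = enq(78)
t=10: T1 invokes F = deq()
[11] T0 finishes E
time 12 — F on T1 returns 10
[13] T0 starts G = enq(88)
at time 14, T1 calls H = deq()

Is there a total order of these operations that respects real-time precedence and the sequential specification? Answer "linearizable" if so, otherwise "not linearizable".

not linearizable

prefix check: 1..6 passes, 1..7 fails once C's time-7 response joins
checked exhaustively: 3 real-time-consistent orders of 3 completed operations, zero legal FIFO queue replays
every completion of the 1 pending operation (D) was checked; none linearizes
sample order A, B, C (pending dropped) stalls at step 3 — C deq() → empty has no legal effect
sample order B, A, C (pending dropped) stalls at step 3 — C deq() → empty has no legal effect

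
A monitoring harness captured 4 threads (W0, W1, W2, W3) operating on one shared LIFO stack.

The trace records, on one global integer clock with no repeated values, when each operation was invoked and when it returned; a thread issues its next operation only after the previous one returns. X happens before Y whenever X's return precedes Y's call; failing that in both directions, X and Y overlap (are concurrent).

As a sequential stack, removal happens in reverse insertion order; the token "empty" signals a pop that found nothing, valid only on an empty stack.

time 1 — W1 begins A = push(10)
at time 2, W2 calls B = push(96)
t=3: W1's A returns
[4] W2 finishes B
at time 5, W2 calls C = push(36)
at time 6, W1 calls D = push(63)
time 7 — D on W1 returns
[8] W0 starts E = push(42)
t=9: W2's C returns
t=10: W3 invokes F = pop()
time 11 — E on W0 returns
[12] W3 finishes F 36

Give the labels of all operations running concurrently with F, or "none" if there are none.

E

F spans [10,12]; an op avoiding the whole window 10..12 is ordered, any other is concurrent
A [1,3]: before
B [2,4]: before
C [5,9]: before
D [6,7]: before
E [8,11]: concurrent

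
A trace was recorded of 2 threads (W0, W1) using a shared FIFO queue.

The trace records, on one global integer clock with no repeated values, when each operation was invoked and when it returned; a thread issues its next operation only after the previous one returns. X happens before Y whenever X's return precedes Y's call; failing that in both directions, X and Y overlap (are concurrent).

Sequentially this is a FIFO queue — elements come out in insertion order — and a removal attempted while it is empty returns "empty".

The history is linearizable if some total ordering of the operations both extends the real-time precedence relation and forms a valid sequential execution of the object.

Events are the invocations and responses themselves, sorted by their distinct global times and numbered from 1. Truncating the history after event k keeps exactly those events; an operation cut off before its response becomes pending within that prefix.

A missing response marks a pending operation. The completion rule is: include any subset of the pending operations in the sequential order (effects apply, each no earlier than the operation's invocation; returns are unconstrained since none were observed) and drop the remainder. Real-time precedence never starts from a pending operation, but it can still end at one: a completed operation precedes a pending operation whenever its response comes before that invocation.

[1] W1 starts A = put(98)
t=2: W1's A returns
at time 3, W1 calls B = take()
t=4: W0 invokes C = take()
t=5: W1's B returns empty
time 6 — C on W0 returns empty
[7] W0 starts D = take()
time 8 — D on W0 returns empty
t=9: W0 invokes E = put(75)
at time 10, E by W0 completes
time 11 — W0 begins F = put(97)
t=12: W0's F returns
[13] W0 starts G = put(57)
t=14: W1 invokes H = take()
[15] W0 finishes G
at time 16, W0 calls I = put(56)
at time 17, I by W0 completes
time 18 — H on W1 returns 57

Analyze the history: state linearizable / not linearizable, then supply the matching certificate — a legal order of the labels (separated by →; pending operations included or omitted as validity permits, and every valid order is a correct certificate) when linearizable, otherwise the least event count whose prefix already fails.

not linearizable — minimal violating prefix: 6 events

cut after 5 events: linearizable; cut after 6 events (C responds, time 6): not linearizable
2 orders of the 3 completed FIFO queue ops respect real time; none is legal
sample order A, B, C stalls at step 2 — B take() → empty has no legal effect
sample order A, C, B stalls at step 2 — C take() → empty has no legal effect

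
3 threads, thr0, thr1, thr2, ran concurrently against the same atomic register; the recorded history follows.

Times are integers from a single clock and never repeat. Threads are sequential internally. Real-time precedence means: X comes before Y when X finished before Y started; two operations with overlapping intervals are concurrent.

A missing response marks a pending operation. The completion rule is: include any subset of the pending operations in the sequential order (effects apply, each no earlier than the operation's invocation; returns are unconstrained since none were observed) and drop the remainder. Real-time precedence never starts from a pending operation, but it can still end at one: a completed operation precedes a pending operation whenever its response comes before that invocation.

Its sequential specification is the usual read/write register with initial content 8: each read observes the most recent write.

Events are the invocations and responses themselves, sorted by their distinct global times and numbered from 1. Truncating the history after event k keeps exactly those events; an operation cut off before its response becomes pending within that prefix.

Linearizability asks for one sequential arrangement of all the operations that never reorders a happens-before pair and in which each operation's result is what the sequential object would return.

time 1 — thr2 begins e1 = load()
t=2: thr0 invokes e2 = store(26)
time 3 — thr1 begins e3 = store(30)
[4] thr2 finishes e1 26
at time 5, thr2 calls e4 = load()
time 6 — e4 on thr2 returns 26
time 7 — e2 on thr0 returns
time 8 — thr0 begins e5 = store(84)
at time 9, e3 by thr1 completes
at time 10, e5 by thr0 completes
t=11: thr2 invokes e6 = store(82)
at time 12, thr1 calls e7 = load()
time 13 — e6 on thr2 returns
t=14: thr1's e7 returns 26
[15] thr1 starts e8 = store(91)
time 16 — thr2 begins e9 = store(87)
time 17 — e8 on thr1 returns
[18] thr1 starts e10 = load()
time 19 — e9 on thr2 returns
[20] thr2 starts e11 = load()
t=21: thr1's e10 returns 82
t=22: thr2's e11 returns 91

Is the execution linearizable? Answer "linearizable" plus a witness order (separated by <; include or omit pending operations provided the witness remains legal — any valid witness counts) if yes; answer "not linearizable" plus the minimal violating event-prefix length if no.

prefix check: 1..13 passes, 1..14 fails once e7's time-14 response joins
every one of the 30 real-time-consistent orders over 7 completed atomic register ops fails the sequential spec
e.g. e1, e2, e3, e4, e5, e6, e7: illegal at step 1, since e1 load() → 26 cannot apply there
e.g. e1, e2, e3, e4, e5, e7, e6: illegal at step 1, since e1 load() → 26 cannot apply there

not linearizable — minimal violating prefix: 14 events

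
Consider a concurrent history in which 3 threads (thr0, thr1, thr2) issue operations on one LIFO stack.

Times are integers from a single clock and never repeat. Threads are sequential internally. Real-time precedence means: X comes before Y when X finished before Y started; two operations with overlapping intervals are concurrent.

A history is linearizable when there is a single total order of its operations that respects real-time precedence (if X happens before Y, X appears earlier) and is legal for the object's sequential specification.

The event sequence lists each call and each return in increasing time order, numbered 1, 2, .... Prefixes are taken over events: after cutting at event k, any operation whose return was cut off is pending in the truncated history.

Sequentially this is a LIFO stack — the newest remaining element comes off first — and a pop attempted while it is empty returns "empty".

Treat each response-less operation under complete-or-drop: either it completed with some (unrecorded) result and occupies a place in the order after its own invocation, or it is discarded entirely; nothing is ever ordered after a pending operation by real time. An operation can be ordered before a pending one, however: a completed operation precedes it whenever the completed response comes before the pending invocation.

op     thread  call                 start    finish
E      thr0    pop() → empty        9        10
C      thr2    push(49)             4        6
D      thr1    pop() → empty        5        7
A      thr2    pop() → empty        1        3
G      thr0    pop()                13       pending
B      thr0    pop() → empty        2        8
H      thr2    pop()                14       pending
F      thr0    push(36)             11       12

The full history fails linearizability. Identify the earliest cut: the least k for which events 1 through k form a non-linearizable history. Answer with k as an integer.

10

events 1..9 are still linearizable — one witness is A, B, D, C:
1. A pop() → empty, leaving stack <>
2. B pop() → empty, leaving stack <>
3. D pop() → empty, leaving stack <>
4. C push(49), leaving stack <49>
adding event 10 (E responds at 10) leaves no legal real-time order
e.g. A, B, C, D, E: illegal at step 4, since D pop() → empty cannot apply there
e.g. A, B, D, C, E: illegal at step 5, since E pop() → empty cannot apply there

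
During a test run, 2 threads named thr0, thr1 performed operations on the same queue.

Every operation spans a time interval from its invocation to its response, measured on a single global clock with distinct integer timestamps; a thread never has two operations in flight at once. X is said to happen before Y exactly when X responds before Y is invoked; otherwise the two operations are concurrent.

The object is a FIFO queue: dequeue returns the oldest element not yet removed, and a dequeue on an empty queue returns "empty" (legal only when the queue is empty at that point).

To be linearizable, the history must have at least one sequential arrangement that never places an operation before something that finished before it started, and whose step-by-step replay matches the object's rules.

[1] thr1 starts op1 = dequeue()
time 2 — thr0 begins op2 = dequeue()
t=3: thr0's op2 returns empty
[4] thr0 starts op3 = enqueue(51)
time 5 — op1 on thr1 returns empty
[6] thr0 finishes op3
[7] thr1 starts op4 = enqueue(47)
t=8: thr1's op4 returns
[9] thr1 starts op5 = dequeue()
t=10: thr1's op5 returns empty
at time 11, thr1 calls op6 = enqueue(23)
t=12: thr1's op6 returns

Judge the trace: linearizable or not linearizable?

prefix check: 1..9 passes, 1..10 fails once op5's time-10 response joins
all 3 real-time-respecting orders fail — 5 completed queue operations, no legal replay
for example op1, op2, op3, op4, op5 fails at step 5: op5 dequeue() → empty is not legal there
for example op2, op1, op3, op4, op5 fails at step 5: op5 dequeue() → empty is not legal there

not linearizable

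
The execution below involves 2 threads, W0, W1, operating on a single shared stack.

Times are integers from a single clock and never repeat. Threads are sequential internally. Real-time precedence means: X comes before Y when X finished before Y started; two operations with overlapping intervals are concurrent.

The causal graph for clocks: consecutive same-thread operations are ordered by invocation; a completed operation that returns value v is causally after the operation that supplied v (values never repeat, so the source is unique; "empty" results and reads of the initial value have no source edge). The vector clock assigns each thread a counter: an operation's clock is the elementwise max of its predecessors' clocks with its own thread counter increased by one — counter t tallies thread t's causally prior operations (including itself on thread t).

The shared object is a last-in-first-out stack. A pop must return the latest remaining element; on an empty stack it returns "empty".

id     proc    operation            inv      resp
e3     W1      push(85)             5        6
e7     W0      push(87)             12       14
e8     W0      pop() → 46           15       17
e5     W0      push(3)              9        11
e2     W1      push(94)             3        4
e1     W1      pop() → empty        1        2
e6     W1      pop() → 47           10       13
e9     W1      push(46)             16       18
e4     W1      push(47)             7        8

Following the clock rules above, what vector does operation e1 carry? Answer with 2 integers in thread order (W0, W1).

e1 (invocation 1): nothing precedes it; W1's component alone gives (0, 1)
e5 (invocation 9): nothing precedes it; W0's component alone gives (1, 0)
from VC(e1)=(0, 1), e2 (invoked 3) maxes components and bumps W1 → (0, 2)
from VC(e5)=(1, 0), e7 (invoked 12) maxes components and bumps W0 → (2, 0)
from VC(e2)=(0, 2), e3 (invoked 5) maxes components and bumps W1 → (0, 3)
from VC(e3)=(0, 3), e4 (invoked 7) maxes components and bumps W1 → (0, 4)
from VC(e4)=(0, 4), e6 (invoked 10) maxes components and bumps W1 → (0, 5)
from VC(e6)=(0, 5), e9 (invoked 16) maxes components and bumps W1 → (0, 6)
from VC(e7)=(2, 0), VC(e9)=(0, 6), e8 (invoked 15) maxes components and bumps W0 → (3, 6)
target: VC(e1) = (0, 1)

(0, 1)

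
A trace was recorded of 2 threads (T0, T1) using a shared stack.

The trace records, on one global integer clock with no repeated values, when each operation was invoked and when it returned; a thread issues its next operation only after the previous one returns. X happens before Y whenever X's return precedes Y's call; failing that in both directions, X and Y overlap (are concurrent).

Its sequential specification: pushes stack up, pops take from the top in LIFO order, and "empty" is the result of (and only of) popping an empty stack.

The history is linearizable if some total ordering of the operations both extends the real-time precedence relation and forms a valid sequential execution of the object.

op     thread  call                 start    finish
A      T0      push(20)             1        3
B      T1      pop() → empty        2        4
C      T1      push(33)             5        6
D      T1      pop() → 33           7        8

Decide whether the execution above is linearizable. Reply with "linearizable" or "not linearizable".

witness order: B, A, C, D
after step 1 (B pop() → empty): stack <>
after step 2 (A push(20)): stack <20>
after step 3 (C push(33)): stack <20,33>
after step 4 (D pop() → 33): stack <20>

linearizable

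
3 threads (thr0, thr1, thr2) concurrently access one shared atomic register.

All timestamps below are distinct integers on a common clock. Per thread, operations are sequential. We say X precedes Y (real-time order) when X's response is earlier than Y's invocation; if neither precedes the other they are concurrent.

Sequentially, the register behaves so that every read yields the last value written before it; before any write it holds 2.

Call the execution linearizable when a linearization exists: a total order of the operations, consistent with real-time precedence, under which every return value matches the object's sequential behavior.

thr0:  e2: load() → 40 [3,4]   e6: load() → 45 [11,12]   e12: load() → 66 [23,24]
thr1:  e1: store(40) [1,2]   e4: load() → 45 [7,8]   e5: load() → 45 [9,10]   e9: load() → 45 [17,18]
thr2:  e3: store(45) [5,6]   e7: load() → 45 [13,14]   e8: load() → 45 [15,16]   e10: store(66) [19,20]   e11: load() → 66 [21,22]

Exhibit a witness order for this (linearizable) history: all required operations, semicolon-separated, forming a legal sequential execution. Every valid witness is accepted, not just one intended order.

e1; e2; e3; e4; e5; e6; e7; e8; e9; e10; e11; e12

1. e1 store(40), leaving value 40
2. e2 load() → 40, leaving value 40
3. e3 store(45), leaving value 45
4. e4 load() → 45, leaving value 45
5. e5 load() → 45, leaving value 45
6. e6 load() → 45, leaving value 45
7. e7 load() → 45, leaving value 45
8. e8 load() → 45, leaving value 45
9. e9 load() → 45, leaving value 45
10. e10 store(66), leaving value 66
11. e11 load() → 66, leaving value 66
12. e12 load() → 66, leaving value 66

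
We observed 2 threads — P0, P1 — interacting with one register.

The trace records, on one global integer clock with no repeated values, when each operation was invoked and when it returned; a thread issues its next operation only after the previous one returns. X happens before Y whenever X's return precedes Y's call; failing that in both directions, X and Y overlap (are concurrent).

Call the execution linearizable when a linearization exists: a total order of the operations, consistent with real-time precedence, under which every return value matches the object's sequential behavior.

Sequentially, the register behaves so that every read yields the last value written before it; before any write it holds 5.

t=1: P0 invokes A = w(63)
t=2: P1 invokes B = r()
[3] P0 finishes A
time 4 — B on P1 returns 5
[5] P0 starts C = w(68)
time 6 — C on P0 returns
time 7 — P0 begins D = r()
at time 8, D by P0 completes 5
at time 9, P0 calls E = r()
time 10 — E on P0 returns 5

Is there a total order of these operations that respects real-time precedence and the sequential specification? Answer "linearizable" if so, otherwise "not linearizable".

cut after 7 events: linearizable; cut after 8 events (D responds, time 8): not linearizable
every one of the 2 real-time-consistent orders over 4 completed register ops fails the sequential spec
take A, B, C, D: step 2 already fails, because B r() → 5 cannot occur there
take B, A, C, D: step 4 already fails, because D r() → 5 cannot occur there

not linearizable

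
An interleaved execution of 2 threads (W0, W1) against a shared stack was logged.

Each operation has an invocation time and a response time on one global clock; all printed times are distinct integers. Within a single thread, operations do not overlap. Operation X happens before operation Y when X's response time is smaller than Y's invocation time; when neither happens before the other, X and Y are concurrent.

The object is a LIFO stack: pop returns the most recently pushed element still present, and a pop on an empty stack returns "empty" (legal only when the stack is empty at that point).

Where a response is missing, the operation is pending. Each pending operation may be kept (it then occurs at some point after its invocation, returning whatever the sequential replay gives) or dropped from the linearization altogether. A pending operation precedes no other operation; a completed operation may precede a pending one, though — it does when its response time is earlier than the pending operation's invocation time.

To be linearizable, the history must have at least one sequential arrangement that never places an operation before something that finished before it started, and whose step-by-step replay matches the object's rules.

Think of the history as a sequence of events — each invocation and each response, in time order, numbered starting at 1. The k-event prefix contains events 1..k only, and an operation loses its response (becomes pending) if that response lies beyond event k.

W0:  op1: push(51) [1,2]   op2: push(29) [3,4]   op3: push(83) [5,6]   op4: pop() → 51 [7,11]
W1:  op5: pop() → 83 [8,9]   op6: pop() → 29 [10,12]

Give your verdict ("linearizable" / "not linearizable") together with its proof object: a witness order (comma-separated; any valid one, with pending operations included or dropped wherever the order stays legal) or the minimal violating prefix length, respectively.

step 1: op1 push(51) — stack <51>
step 2: op2 push(29) — stack <51,29>
step 3: op3 push(83) — stack <51,29,83>
step 4: op5 pop() → 83 — stack <51,29>
step 5: op6 pop() → 29 — stack <51>
step 6: op4 pop() → 51 — stack <>

linearizable — witness: op1, op2, op3, op5, op6, op4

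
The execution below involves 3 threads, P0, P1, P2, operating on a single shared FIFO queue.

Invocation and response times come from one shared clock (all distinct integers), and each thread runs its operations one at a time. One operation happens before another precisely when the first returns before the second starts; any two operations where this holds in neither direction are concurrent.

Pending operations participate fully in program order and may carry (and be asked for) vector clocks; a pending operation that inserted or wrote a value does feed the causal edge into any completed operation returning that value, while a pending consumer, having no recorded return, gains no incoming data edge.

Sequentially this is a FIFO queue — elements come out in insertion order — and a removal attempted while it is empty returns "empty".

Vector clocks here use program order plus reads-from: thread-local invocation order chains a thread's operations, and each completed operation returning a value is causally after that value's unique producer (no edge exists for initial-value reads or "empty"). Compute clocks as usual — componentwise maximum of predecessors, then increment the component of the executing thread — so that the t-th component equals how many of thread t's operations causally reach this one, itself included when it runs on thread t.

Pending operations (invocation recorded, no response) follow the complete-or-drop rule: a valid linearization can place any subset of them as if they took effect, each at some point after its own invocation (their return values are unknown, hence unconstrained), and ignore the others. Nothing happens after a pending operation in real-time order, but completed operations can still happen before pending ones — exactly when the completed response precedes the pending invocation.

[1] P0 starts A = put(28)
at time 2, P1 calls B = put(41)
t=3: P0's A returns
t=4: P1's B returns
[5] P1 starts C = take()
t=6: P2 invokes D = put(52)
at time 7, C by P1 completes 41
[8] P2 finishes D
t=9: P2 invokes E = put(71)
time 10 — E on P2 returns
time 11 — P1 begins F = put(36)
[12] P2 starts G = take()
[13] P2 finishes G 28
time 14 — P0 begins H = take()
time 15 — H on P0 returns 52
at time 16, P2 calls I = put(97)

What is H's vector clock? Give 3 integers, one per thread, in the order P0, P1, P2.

D, invoked 6, has no incoming edges; only P2's bump applies → (0, 0, 1)
B, invoked 2, has no incoming edges; only P1's bump applies → (0, 1, 0)
A, invoked 1, has no incoming edges; only P0's bump applies → (1, 0, 0)
from VC(D)=(0, 0, 1), E (invoked 9) maxes components and bumps P2 → (0, 0, 2)
from VC(B)=(0, 1, 0), C (invoked 5) maxes components and bumps P1 → (0, 2, 0)
from VC(C)=(0, 2, 0), F (invoked 11) maxes components and bumps P1 → (0, 3, 0)
from VC(A)=(1, 0, 0), VC(D)=(0, 0, 1), H (invoked 14) maxes components and bumps P0 → (2, 0, 1)
from VC(A)=(1, 0, 0), VC(E)=(0, 0, 2), G (invoked 12) maxes components and bumps P2 → (1, 0, 3)
from VC(G)=(1, 0, 3), I (invoked 16) maxes components and bumps P2 → (1, 0, 4)
target: VC(H) = (2, 0, 1)

(2, 0, 1)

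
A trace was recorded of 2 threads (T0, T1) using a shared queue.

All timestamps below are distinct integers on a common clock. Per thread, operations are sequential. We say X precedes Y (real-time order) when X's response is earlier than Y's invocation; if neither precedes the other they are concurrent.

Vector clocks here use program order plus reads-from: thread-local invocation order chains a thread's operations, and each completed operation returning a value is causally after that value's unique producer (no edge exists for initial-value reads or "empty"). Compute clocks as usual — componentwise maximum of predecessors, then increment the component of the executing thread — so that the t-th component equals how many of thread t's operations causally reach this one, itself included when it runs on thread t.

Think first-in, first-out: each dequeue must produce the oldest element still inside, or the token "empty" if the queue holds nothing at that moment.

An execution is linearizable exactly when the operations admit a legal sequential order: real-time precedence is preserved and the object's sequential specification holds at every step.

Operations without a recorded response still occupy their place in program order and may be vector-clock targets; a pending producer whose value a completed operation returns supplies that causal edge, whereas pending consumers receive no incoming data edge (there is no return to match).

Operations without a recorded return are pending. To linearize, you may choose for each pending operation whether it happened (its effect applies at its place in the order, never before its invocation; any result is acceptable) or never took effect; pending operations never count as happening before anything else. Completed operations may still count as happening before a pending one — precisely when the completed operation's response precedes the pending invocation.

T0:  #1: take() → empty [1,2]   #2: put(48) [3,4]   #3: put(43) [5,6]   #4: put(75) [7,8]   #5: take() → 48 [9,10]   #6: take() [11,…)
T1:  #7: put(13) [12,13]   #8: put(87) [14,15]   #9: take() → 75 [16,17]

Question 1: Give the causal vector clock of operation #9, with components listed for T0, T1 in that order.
Answer: (4, 3)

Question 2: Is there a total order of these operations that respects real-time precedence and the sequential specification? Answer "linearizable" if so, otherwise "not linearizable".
linearizable

a witness: #1, #2, #3, #4, #5, #6, #7, #8, #9
step 1: #1 take() → empty — queue <>
step 2: #2 put(48) — queue <48>
step 3: #3 put(43) — queue <48,43>
step 4: #4 put(75) — queue <48,43,75>
step 5: #5 take() → 48 — queue <43,75>
step 6: #6 take() (pending, included) — queue <75>
step 7: #7 put(13) — queue <75,13>
step 8: #8 put(87) — queue <75,13,87>
step 9: #9 take() → 75 — queue <13,87>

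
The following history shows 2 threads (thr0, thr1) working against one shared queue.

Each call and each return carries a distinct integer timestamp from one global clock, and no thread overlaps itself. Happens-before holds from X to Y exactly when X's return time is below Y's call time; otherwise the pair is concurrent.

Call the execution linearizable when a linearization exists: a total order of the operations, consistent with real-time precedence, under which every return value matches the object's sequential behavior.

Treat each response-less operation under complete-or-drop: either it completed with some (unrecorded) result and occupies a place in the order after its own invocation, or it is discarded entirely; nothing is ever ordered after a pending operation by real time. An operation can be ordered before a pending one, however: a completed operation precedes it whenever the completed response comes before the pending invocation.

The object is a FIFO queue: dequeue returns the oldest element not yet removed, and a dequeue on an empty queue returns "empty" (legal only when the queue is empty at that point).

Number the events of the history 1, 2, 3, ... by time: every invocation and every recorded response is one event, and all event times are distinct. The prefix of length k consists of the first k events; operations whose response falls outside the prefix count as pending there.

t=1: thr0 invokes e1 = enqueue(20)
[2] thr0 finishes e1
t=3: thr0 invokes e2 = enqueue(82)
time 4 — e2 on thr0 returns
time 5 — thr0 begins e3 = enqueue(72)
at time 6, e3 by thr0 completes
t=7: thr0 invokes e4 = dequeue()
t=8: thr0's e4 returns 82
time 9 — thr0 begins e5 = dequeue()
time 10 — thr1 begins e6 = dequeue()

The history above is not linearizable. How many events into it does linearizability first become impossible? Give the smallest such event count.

8

a valid linearization of events 1..7 exists, for instance e1, e2, e3:
1. e1 enqueue(20), leaving queue <20>
2. e2 enqueue(82), leaving queue <20,82>
3. e3 enqueue(72), leaving queue <20,82,72>
at event 8 (e4's time-8 response) nothing linearizes any more
e.g. e1, e2, e3, e4: illegal at step 4, since e4 dequeue() → 82 cannot apply there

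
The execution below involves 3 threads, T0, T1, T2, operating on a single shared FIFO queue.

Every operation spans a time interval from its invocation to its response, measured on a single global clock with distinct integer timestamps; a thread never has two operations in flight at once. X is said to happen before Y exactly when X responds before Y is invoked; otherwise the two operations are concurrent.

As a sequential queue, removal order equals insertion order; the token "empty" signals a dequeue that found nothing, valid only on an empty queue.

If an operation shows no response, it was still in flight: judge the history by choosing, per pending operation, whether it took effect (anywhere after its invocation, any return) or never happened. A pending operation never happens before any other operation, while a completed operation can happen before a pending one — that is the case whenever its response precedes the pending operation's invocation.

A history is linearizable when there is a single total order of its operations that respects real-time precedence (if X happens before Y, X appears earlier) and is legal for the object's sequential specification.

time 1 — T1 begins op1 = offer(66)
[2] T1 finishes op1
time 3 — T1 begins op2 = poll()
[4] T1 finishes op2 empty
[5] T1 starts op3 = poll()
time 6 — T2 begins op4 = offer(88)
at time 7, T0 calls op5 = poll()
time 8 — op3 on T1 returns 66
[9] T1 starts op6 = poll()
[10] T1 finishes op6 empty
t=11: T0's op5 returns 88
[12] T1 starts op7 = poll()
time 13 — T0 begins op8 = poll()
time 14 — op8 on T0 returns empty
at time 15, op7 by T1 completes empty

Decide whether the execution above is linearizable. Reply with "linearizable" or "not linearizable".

not linearizable

cut after 3 events: linearizable; cut after 4 events (op2 responds, time 4): not linearizable
the sole real-time-consistent order of 2 completed operations fails the FIFO queue replay
e.g. op1, op2: illegal at step 2, since op2 poll() → empty cannot apply there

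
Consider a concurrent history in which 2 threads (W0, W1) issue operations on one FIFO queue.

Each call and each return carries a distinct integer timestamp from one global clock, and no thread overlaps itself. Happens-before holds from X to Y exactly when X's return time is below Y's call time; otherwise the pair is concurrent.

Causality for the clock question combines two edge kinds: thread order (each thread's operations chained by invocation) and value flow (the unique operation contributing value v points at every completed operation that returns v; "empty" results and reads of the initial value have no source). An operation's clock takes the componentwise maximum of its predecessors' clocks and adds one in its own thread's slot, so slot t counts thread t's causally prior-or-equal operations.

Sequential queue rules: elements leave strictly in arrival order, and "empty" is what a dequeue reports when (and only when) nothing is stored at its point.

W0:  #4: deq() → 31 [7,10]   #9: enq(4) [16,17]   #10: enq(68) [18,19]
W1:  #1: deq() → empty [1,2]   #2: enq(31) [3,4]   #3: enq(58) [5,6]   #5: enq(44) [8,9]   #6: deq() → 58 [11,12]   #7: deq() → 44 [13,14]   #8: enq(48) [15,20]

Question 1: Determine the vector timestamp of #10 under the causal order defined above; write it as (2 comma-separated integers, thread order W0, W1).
Answer: (3, 2)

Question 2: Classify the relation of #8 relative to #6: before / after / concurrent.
Answer: after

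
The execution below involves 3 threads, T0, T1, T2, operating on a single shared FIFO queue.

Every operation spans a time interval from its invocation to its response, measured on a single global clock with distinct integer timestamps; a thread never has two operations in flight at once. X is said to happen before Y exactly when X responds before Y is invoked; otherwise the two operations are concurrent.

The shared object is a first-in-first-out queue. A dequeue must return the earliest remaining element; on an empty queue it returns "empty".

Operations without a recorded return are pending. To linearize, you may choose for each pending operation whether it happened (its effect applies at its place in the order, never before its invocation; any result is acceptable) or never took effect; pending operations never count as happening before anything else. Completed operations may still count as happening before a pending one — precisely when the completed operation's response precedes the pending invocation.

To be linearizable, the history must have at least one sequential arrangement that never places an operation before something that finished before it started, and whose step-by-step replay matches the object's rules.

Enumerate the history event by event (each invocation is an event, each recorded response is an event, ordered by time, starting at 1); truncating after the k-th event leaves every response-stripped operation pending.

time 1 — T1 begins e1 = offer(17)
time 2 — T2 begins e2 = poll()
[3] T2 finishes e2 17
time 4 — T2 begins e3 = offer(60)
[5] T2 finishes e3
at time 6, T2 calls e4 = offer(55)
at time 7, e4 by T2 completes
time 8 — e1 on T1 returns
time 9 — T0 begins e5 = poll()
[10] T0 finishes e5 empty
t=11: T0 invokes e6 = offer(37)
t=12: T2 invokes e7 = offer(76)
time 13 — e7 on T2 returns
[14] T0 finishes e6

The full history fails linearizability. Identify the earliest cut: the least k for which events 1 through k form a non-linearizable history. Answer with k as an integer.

10

events 1..9 are still linearizable — one witness is e1, e2, e3, e4:
after step 1 (e1 offer(17)): queue <17>
after step 2 (e2 poll() → 17): queue <>
after step 3 (e3 offer(60)): queue <60>
after step 4 (e4 offer(55)): queue <60,55>
with event 10 included (e5 responding at time 10), all real-time-consistent orders fail
e.g. e1, e2, e3, e4, e5: illegal at step 5, since e5 poll() → empty cannot apply there
e.g. e2, e1, e3, e4, e5: illegal at step 1, since e2 poll() → 17 cannot apply there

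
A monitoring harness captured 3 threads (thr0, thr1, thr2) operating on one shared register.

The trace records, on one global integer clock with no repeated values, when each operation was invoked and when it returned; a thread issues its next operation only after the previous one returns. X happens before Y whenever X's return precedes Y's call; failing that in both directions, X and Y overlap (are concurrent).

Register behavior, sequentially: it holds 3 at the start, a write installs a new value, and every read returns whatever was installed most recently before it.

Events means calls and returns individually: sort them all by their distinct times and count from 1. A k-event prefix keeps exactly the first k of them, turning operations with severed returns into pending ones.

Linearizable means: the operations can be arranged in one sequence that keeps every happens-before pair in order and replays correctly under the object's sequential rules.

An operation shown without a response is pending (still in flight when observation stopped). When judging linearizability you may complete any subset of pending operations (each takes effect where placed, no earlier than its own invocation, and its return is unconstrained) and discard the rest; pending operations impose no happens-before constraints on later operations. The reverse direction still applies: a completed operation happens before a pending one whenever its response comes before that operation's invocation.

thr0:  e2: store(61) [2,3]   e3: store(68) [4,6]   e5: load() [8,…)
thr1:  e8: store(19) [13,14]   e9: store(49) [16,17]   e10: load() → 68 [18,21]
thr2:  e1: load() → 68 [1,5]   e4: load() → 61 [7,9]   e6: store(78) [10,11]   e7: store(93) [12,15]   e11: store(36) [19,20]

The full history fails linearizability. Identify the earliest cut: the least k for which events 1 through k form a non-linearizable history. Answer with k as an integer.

9

events 1..8 are still linearizable — one witness is e2, e3, e1:
1. e2 store(61), leaving value 61
2. e3 store(68), leaving value 68
3. e1 load() → 68, leaving value 68
event 9 — e4's response, time 9 — after it, nothing linearizes
no completion choice of the 1 pending operation (e5) rescues it — every subset was tried
sample order e1, e2, e3, e4 (pending dropped) stalls at step 1 — e1 load() → 68 has no legal effect
sample order e2, e1, e3, e4 (pending dropped) stalls at step 2 — e1 load() → 68 has no legal effect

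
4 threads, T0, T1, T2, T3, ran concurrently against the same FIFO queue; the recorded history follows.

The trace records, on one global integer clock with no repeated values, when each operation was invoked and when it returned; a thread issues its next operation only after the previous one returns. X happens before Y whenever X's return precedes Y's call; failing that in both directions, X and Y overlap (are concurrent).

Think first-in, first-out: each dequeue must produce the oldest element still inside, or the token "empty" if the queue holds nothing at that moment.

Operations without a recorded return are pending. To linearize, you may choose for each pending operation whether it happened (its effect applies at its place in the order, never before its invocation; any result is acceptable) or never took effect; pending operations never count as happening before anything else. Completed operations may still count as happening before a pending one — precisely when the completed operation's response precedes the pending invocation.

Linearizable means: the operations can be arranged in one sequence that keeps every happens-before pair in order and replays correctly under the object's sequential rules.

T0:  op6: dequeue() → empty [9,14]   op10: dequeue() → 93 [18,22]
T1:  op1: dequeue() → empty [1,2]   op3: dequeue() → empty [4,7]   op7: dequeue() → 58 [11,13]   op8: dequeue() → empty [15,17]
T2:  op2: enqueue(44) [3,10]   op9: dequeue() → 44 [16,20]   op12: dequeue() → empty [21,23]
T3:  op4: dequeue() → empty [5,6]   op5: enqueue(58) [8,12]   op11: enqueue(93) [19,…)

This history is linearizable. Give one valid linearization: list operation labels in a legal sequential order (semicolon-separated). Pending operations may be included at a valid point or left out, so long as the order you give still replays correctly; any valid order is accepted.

op1; op3; op4; op6; op5; op2; op7; op9; op8; op11; op10; op12

step 1: op1 dequeue() → empty — queue <>
step 2: op3 dequeue() → empty — queue <>
step 3: op4 dequeue() → empty — queue <>
step 4: op6 dequeue() → empty — queue <>
step 5: op5 enqueue(58) — queue <58>
step 6: op2 enqueue(44) — queue <58,44>
step 7: op7 dequeue() → 58 — queue <44>
step 8: op9 dequeue() → 44 — queue <>
step 9: op8 dequeue() → empty — queue <>
step 10: op11 enqueue(93) (pending, included) — queue <93>
step 11: op10 dequeue() → 93 — queue <>
step 12: op12 dequeue() → empty — queue <>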